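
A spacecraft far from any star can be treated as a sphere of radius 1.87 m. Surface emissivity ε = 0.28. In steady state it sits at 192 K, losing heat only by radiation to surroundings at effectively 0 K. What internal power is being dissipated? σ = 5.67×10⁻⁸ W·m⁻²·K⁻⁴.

P ≈ 948 W

Steady state: P = εσA T⁴.
A = 4πr² = 43.94 m²; T⁴ = (192)⁴ = 1.359×10⁹ K⁴.
P = 0.28 × 5.67×10⁻⁸ × 43.94 × 1.359×10⁹.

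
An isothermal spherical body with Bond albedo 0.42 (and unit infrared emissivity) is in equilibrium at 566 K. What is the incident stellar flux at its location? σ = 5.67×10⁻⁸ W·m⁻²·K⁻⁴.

S ≈ 40100 W/m²

(1−a)S·πr² = σ·4πr²·T⁴ ⇒ S = 4σT⁴/(1−a).
S = 4·5.67×10⁻⁸·1.026×10¹¹/0.580.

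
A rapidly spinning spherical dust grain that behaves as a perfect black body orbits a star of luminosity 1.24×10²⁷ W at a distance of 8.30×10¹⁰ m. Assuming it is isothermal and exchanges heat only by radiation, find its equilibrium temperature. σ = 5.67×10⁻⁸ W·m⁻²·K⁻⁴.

T ≈ 501 K

First find the stellar flux at distance d: S = L/(4πd²) = 1.24×10²⁷/(4π·(8.30×10¹⁰)²) = 14320 W/m².
For an isothermal sphere, absorbed (1−a)S·πr² = emitted σ·4πr²·T⁴, so T⁴ = (1−a)S/(4σ).
T⁴ = 1.00·14320/(4·5.67×10⁻⁸) = 6.316×10¹⁰ K⁴.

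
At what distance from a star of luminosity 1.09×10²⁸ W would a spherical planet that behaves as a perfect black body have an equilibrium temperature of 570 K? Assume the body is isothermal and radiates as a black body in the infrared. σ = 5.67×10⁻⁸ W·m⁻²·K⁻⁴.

For an isothermal black-emitting sphere, (1−a)S·πr² = σ·4πr²·T⁴ ⇒ S = 4σT⁴/(1−a).
S = 4·5.67×10⁻⁸·(570)⁴/1.00 = 23940 W/m².
Flux falls as S = L/(4πd²), so d = √(L/(4πS)) = √(1.09×10²⁸/(4π·23940)).

d ≈ 1.90×10¹¹ m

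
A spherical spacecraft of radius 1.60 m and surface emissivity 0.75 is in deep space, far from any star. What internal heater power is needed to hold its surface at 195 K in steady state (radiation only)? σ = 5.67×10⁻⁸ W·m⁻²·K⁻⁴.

P ≈ 1980 W

P = εσ·4πr²·T⁴.
4πr² = 32.17 m²; T⁴ = 1.446×10⁹ K⁴.
P = 0.75·5.67×10⁻⁸·32.17·1.446×10⁹.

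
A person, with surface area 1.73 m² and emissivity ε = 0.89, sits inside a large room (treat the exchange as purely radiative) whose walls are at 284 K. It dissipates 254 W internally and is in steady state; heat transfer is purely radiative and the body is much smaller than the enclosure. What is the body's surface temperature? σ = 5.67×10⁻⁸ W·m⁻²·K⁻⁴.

For a small grey body in a large enclosure, net radiated power = εσA(T⁴ − T_w⁴).
Steady state: P = εσA(T⁴ − T_w⁴) with A = 1.73 m².
T⁴ = P/(εσA) + T_w⁴ = 254/(0.89·5.67×10⁻⁸·1.730) + (284)⁴
    = 2.909×10⁹ + 6.505×10⁹ = 9.415×10⁹ K⁴.

T ≈ 311 K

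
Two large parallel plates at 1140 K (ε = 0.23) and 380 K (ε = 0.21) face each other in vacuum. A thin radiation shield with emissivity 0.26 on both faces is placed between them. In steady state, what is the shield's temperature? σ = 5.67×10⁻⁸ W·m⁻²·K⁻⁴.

In steady state the net flux on the hot side equals that on the cold side.
σ(T₁⁴−T_s⁴)/D₁ = σ(T_s⁴−T₂⁴)/D₂, with D₁ = 1/ε₁+1/ε_s−1 = 7.194, D₂ = 1/ε_s+1/ε₂−1 = 7.608.
Solve for T_s⁴: T_s⁴ = (D₂·T₁⁴ + D₁·T₂⁴)/(D₁+D₂) = 8.782×10¹¹ K⁴.

T_s ≈ 968 K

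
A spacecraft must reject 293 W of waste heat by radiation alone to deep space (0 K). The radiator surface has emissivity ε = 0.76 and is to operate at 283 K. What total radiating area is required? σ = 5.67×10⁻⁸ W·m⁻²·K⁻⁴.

A ≈ 1.06 m²

P = εσA T⁴ ⇒ A = P/(εσT⁴).
T⁴ = 6.414×10⁹ K⁴.
A = 293/(0.76 × 5.67×10⁻⁸ × 6.414×10⁹).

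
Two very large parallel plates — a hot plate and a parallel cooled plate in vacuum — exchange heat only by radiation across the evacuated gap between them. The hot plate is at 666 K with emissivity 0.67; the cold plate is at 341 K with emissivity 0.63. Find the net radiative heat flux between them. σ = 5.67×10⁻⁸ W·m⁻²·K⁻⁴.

q ≈ 4990 W/m²

For two infinite grey parallel plates, q = σ(T₁⁴ − T₂⁴)/(1/ε₁ + 1/ε₂ − 1).
T₁⁴ − T₂⁴ = 1.967×10¹¹ − 1.352×10¹⁰ = 1.832×10¹¹ K⁴.
1/ε₁ + 1/ε₂ − 1 = 1.493 + 1.587 − 1 = 2.080.
q = 5.67×10⁻⁸ × 1.832×10¹¹ / 2.080.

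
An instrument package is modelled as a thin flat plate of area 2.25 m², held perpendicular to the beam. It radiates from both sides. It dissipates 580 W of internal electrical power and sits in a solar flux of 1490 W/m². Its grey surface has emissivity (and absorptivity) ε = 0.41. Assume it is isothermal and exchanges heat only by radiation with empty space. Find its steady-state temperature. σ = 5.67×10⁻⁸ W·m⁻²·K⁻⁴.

At steady state, absorbed solar power + internal power = radiated power.
Absorbed: α·S·A_cross = 0.41·1490·2.250 = 1375 W (cross-section A).
Total input = 1375 + 580 = 1955 W.
Radiated: εσ·A_surf·T⁴ with A_surf = 2A = 4.500 m².
T⁴ = 1955/(0.41·5.67×10⁻⁸·4.500) = 1.868×10¹⁰ K⁴.

T ≈ 370 K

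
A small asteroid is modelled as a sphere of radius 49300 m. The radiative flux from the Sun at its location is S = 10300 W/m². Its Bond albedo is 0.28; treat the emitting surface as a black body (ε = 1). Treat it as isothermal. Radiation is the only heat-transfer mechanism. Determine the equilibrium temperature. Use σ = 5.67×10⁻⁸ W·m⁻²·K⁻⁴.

At equilibrium, absorbed power = emitted power.
Absorbing cross-section = πr² = 7.636×10⁹ m²; emitting surface = 4πr² = 3.054×10¹⁰ m² (ratio 4).
(1−a)S·A_cross = εσ·A_surf·T⁴  ⇒  T⁴ = (1−a)S/(4σ).
T⁴ = 0.720·10300/(4·5.67×10⁻⁸) = 3.270×10¹⁰ K⁴.
T = (3.270×10¹⁰)^(1/4).

T ≈ 425 K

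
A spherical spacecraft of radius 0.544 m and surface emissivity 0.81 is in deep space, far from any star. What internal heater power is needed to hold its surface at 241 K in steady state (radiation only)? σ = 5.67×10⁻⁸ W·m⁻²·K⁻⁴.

P ≈ 576 W

P = εσ·4πr²·T⁴.
4πr² = 3.719 m²; T⁴ = 3.373×10⁹ K⁴.
P = 0.81·5.67×10⁻⁸·3.719·3.373×10⁹.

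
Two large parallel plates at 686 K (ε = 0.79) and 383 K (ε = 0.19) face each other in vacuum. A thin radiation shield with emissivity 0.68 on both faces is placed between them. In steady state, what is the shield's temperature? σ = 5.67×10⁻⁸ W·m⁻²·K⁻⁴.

In steady state the net flux on the hot side equals that on the cold side.
σ(T₁⁴−T_s⁴)/D₁ = σ(T_s⁴−T₂⁴)/D₂, with D₁ = 1/ε₁+1/ε_s−1 = 1.736, D₂ = 1/ε_s+1/ε₂−1 = 5.734.
Solve for T_s⁴: T_s⁴ = (D₂·T₁⁴ + D₁·T₂⁴)/(D₁+D₂) = 1.750×10¹¹ K⁴.

T_s ≈ 647 K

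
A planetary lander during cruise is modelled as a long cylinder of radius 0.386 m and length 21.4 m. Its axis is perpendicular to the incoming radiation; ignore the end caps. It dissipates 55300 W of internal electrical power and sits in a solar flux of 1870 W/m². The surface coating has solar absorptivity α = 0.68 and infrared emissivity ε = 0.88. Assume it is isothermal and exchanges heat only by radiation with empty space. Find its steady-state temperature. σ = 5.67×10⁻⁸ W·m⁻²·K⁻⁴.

At steady state, absorbed solar power + internal power = radiated power.
Absorbed: α·S·A_cross = 0.68·1870·16.52 = 21010 W (cross-section 2rL).
Total input = 21010 + 55300 = 76310 W.
Radiated: εσ·A_surf·T⁴ with A_surf = 2πrL = 51.90 m².
T⁴ = 76310/(0.88·5.67×10⁻⁸·51.90) = 2.947×10¹⁰ K⁴.

T ≈ 414 K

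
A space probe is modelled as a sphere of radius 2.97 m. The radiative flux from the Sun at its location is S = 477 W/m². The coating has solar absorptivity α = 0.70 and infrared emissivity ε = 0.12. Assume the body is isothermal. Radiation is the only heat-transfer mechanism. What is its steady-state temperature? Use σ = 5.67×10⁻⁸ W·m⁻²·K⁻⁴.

T ≈ 333 K

At equilibrium, absorbed power = emitted power.
Absorbing cross-section = πr² = 27.71 m²; emitting surface = 4πr² = 110.8 m² (ratio 4).
αS·A_cross = εσ·A_surf·T⁴  ⇒  T⁴ = αS/(ε·4σ).
T⁴ = 0.700·477/(0.12·4·5.67×10⁻⁸) = 1.227×10¹⁰ K⁴.
T = (1.227×10¹⁰)^(1/4).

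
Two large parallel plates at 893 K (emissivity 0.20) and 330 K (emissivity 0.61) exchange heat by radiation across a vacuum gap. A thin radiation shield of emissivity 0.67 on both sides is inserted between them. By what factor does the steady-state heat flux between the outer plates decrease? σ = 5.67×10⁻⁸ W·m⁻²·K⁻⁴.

Without shield: q₀ = σΔ(T⁴)/(1/ε₁+1/ε₂−1) with denominator 5.639.
With shield the two gaps are in series; the resistances add: (1/ε₁+1/ε_s−1)+(1/ε_s+1/ε₂−1) = 5.493+2.132 = 7.624.
Heat-flux ratio q₀/q = 7.624/5.639.

factor ≈ 1.35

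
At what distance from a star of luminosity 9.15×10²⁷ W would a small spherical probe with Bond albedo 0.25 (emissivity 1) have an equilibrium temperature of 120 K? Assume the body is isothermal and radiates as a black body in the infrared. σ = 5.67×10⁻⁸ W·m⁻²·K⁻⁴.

d ≈ 3.41×10¹² m

For an isothermal black-emitting sphere, (1−a)S·πr² = σ·4πr²·T⁴ ⇒ S = 4σT⁴/(1−a).
S = 4·5.67×10⁻⁸·(120)⁴/0.750 = 62.71 W/m².
Flux falls as S = L/(4πd²), so d = √(L/(4πS)) = √(9.15×10²⁷/(4π·62.71)).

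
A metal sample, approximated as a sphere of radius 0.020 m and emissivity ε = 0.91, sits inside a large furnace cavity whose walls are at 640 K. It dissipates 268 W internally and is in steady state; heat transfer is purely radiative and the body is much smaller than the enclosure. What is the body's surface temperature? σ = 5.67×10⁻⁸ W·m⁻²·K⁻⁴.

T ≈ 1050 K

For a small grey body in a large enclosure, net radiated power = εσA(T⁴ − T_w⁴).
Steady state: P = εσA(T⁴ − T_w⁴) with A = 4πr² = 0.005027 m².
T⁴ = P/(εσA) + T_w⁴ = 268/(0.91·5.67×10⁻⁸·0.005027) + (640)⁴
    = 1.033×10¹² + 1.678×10¹¹ = 1.201×10¹² K⁴.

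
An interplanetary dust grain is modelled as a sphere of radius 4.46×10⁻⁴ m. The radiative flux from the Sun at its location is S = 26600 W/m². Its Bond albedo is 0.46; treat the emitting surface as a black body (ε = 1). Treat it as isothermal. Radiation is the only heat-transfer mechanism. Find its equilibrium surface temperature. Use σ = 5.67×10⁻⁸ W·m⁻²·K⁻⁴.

At equilibrium, absorbed power = emitted power.
Absorbing cross-section = πr² = 6.249×10⁻⁷ m²; emitting surface = 4πr² = 2.500×10⁻⁶ m² (ratio 4).
(1−a)S·A_cross = εσ·A_surf·T⁴  ⇒  T⁴ = (1−a)S/(4σ).
T⁴ = 0.540·26600/(4·5.67×10⁻⁸) = 6.333×10¹⁰ K⁴.
T = (6.333×10¹⁰)^(1/4).

T ≈ 502 K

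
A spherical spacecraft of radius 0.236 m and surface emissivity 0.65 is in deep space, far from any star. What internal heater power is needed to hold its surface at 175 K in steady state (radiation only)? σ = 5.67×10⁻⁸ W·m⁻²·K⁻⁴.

P ≈ 24.2 W

P = εσ·4πr²·T⁴.
4πr² = 0.6999 m²; T⁴ = 9.379×10⁸ K⁴.
P = 0.65·5.67×10⁻⁸·0.6999·9.379×10⁸.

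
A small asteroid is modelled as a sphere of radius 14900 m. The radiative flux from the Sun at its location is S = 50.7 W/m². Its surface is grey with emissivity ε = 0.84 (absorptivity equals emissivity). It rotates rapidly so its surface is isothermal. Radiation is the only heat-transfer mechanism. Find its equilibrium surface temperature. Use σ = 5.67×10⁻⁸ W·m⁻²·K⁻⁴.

At equilibrium, absorbed power = emitted power.
Absorbing cross-section = πr² = 6.975×10⁸ m²; emitting surface = 4πr² = 2.790×10⁹ m² (ratio 4).
εS·A_cross = εσ·A_surf·T⁴  ⇒  T⁴ = S/(4σ)   (ε cancels).
T⁴ = 50.7/(4·5.67×10⁻⁸) = 2.235×10⁸ K⁴.
T = (2.235×10⁸)^(1/4).

T ≈ 122 K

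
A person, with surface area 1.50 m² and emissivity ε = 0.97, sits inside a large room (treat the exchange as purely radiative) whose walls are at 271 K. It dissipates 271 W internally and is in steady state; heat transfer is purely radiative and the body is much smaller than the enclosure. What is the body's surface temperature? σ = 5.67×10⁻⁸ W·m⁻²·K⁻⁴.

For a small grey body in a large enclosure, net radiated power = εσA(T⁴ − T_w⁴).
Steady state: P = εσA(T⁴ − T_w⁴) with A = 1.50 m².
T⁴ = P/(εσA) + T_w⁴ = 271/(0.97·5.67×10⁻⁸·1.500) + (271)⁴
    = 3.285×10⁹ + 5.394×10⁹ = 8.678×10⁹ K⁴.

T ≈ 305 K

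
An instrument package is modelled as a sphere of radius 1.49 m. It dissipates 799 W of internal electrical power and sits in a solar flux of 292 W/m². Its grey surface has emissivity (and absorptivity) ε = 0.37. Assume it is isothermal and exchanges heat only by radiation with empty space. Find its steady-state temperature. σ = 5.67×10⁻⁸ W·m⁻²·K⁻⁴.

At steady state, absorbed solar power + internal power = radiated power.
Absorbed: α·S·A_cross = 0.37·292·6.975 = 753.5 W (cross-section πr²).
Total input = 753.5 + 799 = 1553 W.
Radiated: εσ·A_surf·T⁴ with A_surf = 4πr² = 27.90 m².
T⁴ = 1553/(0.37·5.67×10⁻⁸·27.90) = 2.653×10⁹ K⁴.

T ≈ 227 K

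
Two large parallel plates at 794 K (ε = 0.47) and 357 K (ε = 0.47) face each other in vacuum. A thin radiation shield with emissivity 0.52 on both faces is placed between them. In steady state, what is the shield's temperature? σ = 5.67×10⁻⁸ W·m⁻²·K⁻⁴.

In steady state the net flux on the hot side equals that on the cold side.
σ(T₁⁴−T_s⁴)/D₁ = σ(T_s⁴−T₂⁴)/D₂, with D₁ = 1/ε₁+1/ε_s−1 = 3.051, D₂ = 1/ε_s+1/ε₂−1 = 3.051.
Solve for T_s⁴: T_s⁴ = (D₂·T₁⁴ + D₁·T₂⁴)/(D₁+D₂) = 2.068×10¹¹ K⁴.

T_s ≈ 674 K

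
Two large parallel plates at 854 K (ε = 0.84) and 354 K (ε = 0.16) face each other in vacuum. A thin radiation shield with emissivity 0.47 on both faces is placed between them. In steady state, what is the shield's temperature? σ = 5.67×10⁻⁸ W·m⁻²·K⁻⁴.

In steady state the net flux on the hot side equals that on the cold side.
σ(T₁⁴−T_s⁴)/D₁ = σ(T_s⁴−T₂⁴)/D₂, with D₁ = 1/ε₁+1/ε_s−1 = 2.318, D₂ = 1/ε_s+1/ε₂−1 = 7.378.
Solve for T_s⁴: T_s⁴ = (D₂·T₁⁴ + D₁·T₂⁴)/(D₁+D₂) = 4.085×10¹¹ K⁴.

T_s ≈ 799 K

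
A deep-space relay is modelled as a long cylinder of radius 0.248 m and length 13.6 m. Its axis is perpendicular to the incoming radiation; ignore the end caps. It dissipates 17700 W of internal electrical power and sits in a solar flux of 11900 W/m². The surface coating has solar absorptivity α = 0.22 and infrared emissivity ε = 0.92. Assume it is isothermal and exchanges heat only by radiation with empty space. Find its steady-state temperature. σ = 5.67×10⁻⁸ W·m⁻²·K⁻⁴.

T ≈ 423 K

At steady state, absorbed solar power + internal power = radiated power.
Absorbed: α·S·A_cross = 0.22·11900·6.746 = 17660 W (cross-section 2rL).
Total input = 17660 + 17700 = 35360 W.
Radiated: εσ·A_surf·T⁴ with A_surf = 2πrL = 21.19 m².
T⁴ = 35360/(0.92·5.67×10⁻⁸·21.19) = 3.199×10¹⁰ K⁴.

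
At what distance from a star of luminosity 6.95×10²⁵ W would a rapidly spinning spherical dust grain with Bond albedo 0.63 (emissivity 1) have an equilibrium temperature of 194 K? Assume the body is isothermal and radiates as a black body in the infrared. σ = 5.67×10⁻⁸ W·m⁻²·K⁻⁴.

d ≈ 7.98×10¹⁰ m

For an isothermal black-emitting sphere, (1−a)S·πr² = σ·4πr²·T⁴ ⇒ S = 4σT⁴/(1−a).
S = 4·5.67×10⁻⁸·(194)⁴/0.370 = 868.3 W/m².
Flux falls as S = L/(4πd²), so d = √(L/(4πS)) = √(6.95×10²⁵/(4π·868.3)).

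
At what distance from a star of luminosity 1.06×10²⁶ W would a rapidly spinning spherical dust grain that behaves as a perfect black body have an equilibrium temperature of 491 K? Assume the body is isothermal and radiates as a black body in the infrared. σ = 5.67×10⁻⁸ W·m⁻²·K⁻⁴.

d ≈ 2.53×10¹⁰ m

For an isothermal black-emitting sphere, (1−a)S·πr² = σ·4πr²·T⁴ ⇒ S = 4σT⁴/(1−a).
S = 4·5.67×10⁻⁸·(491)⁴/1.00 = 13180 W/m².
Flux falls as S = L/(4πd²), so d = √(L/(4πS)) = √(1.06×10²⁶/(4π·13180)).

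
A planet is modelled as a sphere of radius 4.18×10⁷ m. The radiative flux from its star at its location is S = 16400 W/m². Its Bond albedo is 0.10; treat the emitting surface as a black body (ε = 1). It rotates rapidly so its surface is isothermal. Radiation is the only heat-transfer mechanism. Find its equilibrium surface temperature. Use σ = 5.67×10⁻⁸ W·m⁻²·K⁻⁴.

T ≈ 505 K

At equilibrium, absorbed power = emitted power.
Absorbing cross-section = πr² = 5.489×10¹⁵ m²; emitting surface = 4πr² = 2.196×10¹⁶ m² (ratio 4).
(1−a)S·A_cross = εσ·A_surf·T⁴  ⇒  T⁴ = (1−a)S/(4σ).
T⁴ = 0.900·16400/(4·5.67×10⁻⁸) = 6.508×10¹⁰ K⁴.
T = (6.508×10¹⁰)^(1/4).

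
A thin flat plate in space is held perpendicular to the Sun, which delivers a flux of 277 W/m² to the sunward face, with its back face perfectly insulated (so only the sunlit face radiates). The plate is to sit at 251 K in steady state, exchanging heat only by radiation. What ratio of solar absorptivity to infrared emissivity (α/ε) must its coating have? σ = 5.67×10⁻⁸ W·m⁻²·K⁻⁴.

α/ε ≈ 0.812

Balance: αS·A = εσ·1A·T⁴ ⇒ α/ε = σT⁴/S.
α/ε = 5.67×10⁻⁸·(251)⁴/277 = 5.67×10⁻⁸·3.969×10⁹/277.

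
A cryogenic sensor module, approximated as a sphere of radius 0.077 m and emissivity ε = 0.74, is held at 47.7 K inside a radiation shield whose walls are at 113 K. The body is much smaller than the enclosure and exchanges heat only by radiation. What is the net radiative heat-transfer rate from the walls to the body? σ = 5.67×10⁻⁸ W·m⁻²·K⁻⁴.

For a small grey body in a large enclosure: P_net = εσA(T_body⁴ − T_wall⁴).
A = 4πr² = 0.07451 m²; T_body⁴ − T_wall⁴ = 5.177×10⁶ − 1.630×10⁸ = -1.579×10⁸ K⁴.
|P_net| = 0.74·5.67×10⁻⁸·0.07451·1.579×10⁸.

P_net ≈ 0.494 W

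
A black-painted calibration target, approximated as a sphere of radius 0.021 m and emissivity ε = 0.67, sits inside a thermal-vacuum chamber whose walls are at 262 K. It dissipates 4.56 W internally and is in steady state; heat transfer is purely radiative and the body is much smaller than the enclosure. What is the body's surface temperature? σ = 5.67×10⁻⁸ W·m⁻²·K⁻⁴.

T ≈ 403 K

For a small grey body in a large enclosure, net radiated power = εσA(T⁴ − T_w⁴).
Steady state: P = εσA(T⁴ − T_w⁴) with A = 4πr² = 0.005542 m².
T⁴ = P/(εσA) + T_w⁴ = 4.56/(0.67·5.67×10⁻⁸·0.005542) + (262)⁴
    = 2.166×10¹⁰ + 4.712×10⁹ = 2.637×10¹⁰ K⁴.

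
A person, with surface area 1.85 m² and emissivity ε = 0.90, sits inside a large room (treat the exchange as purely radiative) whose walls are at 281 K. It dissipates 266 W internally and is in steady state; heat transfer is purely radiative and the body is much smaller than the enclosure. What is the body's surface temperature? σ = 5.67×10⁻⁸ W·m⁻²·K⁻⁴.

T ≈ 308 K

For a small grey body in a large enclosure, net radiated power = εσA(T⁴ − T_w⁴).
Steady state: P = εσA(T⁴ − T_w⁴) with A = 1.85 m².
T⁴ = P/(εσA) + T_w⁴ = 266/(0.90·5.67×10⁻⁸·1.850) + (281)⁴
    = 2.818×10⁹ + 6.235×10⁹ = 9.052×10⁹ K⁴.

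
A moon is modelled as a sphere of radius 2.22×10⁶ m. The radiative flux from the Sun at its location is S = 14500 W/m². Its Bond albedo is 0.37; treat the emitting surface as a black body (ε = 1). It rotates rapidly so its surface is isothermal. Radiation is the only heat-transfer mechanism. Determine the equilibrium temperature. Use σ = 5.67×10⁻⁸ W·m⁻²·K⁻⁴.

T ≈ 448 K

At equilibrium, absorbed power = emitted power.
Absorbing cross-section = πr² = 1.548×10¹³ m²; emitting surface = 4πr² = 6.193×10¹³ m² (ratio 4).
(1−a)S·A_cross = εσ·A_surf·T⁴  ⇒  T⁴ = (1−a)S/(4σ).
T⁴ = 0.630·14500/(4·5.67×10⁻⁸) = 4.028×10¹⁰ K⁴.
T = (4.028×10¹⁰)^(1/4).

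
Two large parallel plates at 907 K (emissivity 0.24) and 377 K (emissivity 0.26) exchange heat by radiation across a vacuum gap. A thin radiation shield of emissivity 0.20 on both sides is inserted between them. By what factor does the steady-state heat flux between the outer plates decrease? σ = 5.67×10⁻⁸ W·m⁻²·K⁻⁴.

Without shield: q₀ = σΔ(T⁴)/(1/ε₁+1/ε₂−1) with denominator 7.013.
With shield the two gaps are in series; the resistances add: (1/ε₁+1/ε_s−1)+(1/ε_s+1/ε₂−1) = 8.167+7.846 = 16.01.
Heat-flux ratio q₀/q = 16.01/7.013.

factor ≈ 2.28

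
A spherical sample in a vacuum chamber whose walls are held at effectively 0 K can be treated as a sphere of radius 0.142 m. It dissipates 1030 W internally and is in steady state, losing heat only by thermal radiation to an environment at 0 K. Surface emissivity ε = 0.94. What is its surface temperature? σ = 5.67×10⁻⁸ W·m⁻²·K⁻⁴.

Steady state: internal power = radiated power, P = εσA T⁴.
Radiating area A = 4πr² = 0.2534 m².
T⁴ = P/(εσA) = 1030/(0.94·5.67×10⁻⁸·0.2534) = 7.627×10¹⁰ K⁴.
T = (7.627×10¹⁰)^(1/4).

T ≈ 526 K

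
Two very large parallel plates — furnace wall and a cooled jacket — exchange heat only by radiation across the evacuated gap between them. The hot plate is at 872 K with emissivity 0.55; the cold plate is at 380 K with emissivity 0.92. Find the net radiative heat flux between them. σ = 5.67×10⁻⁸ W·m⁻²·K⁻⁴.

q ≈ 16600 W/m²

For two infinite grey parallel plates, q = σ(T₁⁴ − T₂⁴)/(1/ε₁ + 1/ε₂ − 1).
T₁⁴ − T₂⁴ = 5.782×10¹¹ − 2.085×10¹⁰ = 5.573×10¹¹ K⁴.
1/ε₁ + 1/ε₂ − 1 = 1.818 + 1.087 − 1 = 1.905.
q = 5.67×10⁻⁸ × 5.573×10¹¹ / 1.905.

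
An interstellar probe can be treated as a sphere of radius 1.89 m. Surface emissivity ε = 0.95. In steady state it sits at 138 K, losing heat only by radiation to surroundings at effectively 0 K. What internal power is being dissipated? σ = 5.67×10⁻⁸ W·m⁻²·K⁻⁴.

Steady state: P = εσA T⁴.
A = 4πr² = 44.89 m²; T⁴ = (138)⁴ = 3.627×10⁸ K⁴.
P = 0.95 × 5.67×10⁻⁸ × 44.89 × 3.627×10⁸.

P ≈ 877 W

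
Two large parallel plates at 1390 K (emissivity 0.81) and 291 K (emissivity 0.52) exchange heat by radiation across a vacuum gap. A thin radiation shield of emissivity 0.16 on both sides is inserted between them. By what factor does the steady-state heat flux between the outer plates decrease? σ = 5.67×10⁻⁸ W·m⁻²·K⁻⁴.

Without shield: q₀ = σΔ(T⁴)/(1/ε₁+1/ε₂−1) with denominator 2.158.
With shield the two gaps are in series; the resistances add: (1/ε₁+1/ε_s−1)+(1/ε_s+1/ε₂−1) = 6.485+7.173 = 13.66.
Heat-flux ratio q₀/q = 13.66/2.158.

factor ≈ 6.33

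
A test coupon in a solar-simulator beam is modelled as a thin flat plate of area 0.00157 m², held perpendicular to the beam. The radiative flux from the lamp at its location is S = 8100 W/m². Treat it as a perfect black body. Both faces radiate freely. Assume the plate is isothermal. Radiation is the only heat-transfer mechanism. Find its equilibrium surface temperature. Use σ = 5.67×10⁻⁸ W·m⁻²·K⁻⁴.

At equilibrium, absorbed power = emitted power.
Absorbing cross-section = A = 0.001570 m²; emitting surface = 2A = 0.003140 m² (ratio 2).
S·A_cross = εσ·A_surf·T⁴  ⇒  T⁴ = S/(2σ).
T⁴ = 1.00·8100/(2·5.67×10⁻⁸) = 7.143×10¹⁰ K⁴.
T = (7.143×10¹⁰)^(1/4).

T ≈ 517 K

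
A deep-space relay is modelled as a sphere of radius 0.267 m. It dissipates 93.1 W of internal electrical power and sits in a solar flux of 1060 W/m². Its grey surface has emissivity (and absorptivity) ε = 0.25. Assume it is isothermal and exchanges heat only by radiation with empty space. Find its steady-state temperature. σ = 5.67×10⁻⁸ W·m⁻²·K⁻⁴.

At steady state, absorbed solar power + internal power = radiated power.
Absorbed: α·S·A_cross = 0.25·1060·0.2240 = 59.35 W (cross-section πr²).
Total input = 59.35 + 93.1 = 152.4 W.
Radiated: εσ·A_surf·T⁴ with A_surf = 4πr² = 0.8958 m².
T⁴ = 152.4/(0.25·5.67×10⁻⁸·0.8958) = 1.201×10¹⁰ K⁴.

T ≈ 331 K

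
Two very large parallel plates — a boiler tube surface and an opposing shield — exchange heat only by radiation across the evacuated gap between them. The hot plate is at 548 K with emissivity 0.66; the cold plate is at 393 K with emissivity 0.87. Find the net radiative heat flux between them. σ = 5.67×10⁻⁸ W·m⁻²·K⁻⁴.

For two infinite grey parallel plates, q = σ(T₁⁴ − T₂⁴)/(1/ε₁ + 1/ε₂ − 1).
T₁⁴ − T₂⁴ = 9.018×10¹⁰ − 2.385×10¹⁰ = 6.633×10¹⁰ K⁴.
1/ε₁ + 1/ε₂ − 1 = 1.515 + 1.149 − 1 = 1.665.
q = 5.67×10⁻⁸ × 6.633×10¹⁰ / 1.665.

q ≈ 2260 W/m²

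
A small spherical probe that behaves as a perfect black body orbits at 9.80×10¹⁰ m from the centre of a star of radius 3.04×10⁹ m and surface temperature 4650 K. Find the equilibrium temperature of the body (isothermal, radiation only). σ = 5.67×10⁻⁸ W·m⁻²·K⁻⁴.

The star's surface emits σT_*⁴; at distance d the flux is S = σT_*⁴(R_*/d)².
S = 5.67×10⁻⁸·(4650)⁴·(3.04×10⁹/9.80×10¹⁰)² = 25510 W/m².
For an isothermal sphere T⁴ = (1−a)S/(4σ) = 1.125×10¹¹ K⁴.

T ≈ 579 K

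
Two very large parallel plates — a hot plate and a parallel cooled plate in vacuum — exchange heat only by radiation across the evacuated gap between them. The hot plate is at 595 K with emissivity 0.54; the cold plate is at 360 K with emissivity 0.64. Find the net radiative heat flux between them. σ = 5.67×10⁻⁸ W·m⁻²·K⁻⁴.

q ≈ 2550 W/m²

For two infinite grey parallel plates, q = σ(T₁⁴ − T₂⁴)/(1/ε₁ + 1/ε₂ − 1).
T₁⁴ − T₂⁴ = 1.253×10¹¹ − 1.680×10¹⁰ = 1.085×10¹¹ K⁴.
1/ε₁ + 1/ε₂ − 1 = 1.852 + 1.562 − 1 = 2.414.
q = 5.67×10⁻⁸ × 1.085×10¹¹ / 2.414.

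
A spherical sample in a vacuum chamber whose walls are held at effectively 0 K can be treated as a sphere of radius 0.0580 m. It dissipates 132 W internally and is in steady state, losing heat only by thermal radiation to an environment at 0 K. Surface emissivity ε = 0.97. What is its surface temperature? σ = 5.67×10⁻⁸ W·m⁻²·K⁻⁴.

Steady state: internal power = radiated power, P = εσA T⁴.
Radiating area A = 4πr² = 0.04227 m².
T⁴ = P/(εσA) = 132/(0.97·5.67×10⁻⁸·0.04227) = 5.677×10¹⁰ K⁴.
T = (5.677×10¹⁰)^(1/4).

T ≈ 488 K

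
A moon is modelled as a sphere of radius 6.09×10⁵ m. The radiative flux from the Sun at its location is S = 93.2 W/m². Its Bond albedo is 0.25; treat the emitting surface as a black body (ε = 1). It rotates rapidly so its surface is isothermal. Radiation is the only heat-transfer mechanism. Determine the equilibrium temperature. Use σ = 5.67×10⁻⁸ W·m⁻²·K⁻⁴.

At equilibrium, absorbed power = emitted power.
Absorbing cross-section = πr² = 1.165×10¹² m²; emitting surface = 4πr² = 4.661×10¹² m² (ratio 4).
(1−a)S·A_cross = εσ·A_surf·T⁴  ⇒  T⁴ = (1−a)S/(4σ).
T⁴ = 0.750·93.2/(4·5.67×10⁻⁸) = 3.082×10⁸ K⁴.
T = (3.082×10⁸)^(1/4).

T ≈ 132 K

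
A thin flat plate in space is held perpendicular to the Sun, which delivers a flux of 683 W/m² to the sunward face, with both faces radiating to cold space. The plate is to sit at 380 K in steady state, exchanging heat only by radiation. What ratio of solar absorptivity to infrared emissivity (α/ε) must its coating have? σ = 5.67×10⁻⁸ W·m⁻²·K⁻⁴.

Balance: αS·A = εσ·2A·T⁴ ⇒ α/ε = 2σT⁴/S.
α/ε = 2·5.67×10⁻⁸·(380)⁴/683 = 2·5.67×10⁻⁸·2.085×10¹⁰/683.

α/ε ≈ 3.46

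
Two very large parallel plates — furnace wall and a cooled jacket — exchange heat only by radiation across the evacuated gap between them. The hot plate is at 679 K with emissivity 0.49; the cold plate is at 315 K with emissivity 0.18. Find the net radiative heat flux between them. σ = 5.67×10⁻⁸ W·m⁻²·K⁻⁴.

For two infinite grey parallel plates, q = σ(T₁⁴ − T₂⁴)/(1/ε₁ + 1/ε₂ − 1).
T₁⁴ − T₂⁴ = 2.126×10¹¹ − 9.846×10⁹ = 2.027×10¹¹ K⁴.
1/ε₁ + 1/ε₂ − 1 = 2.041 + 5.556 − 1 = 6.596.
q = 5.67×10⁻⁸ × 2.027×10¹¹ / 6.596.

q ≈ 1740 W/m²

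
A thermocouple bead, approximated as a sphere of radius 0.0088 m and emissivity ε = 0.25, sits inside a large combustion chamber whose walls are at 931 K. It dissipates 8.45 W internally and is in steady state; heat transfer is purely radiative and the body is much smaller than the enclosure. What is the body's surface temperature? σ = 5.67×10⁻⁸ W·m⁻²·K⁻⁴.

T ≈ 1080 K

For a small grey body in a large enclosure, net radiated power = εσA(T⁴ − T_w⁴).
Steady state: P = εσA(T⁴ − T_w⁴) with A = 4πr² = 9.731×10⁻⁴ m².
T⁴ = P/(εσA) + T_w⁴ = 8.45/(0.25·5.67×10⁻⁸·9.731×10⁻⁴) + (931)⁴
    = 6.126×10¹¹ + 7.513×10¹¹ = 1.364×10¹² K⁴.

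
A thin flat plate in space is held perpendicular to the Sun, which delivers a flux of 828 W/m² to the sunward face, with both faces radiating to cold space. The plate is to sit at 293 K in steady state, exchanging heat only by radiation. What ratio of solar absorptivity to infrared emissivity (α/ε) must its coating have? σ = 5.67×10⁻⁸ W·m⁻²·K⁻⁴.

α/ε ≈ 1.01

Balance: αS·A = εσ·2A·T⁴ ⇒ α/ε = 2σT⁴/S.
α/ε = 2·5.67×10⁻⁸·(293)⁴/828 = 2·5.67×10⁻⁸·7.370×10⁹/828.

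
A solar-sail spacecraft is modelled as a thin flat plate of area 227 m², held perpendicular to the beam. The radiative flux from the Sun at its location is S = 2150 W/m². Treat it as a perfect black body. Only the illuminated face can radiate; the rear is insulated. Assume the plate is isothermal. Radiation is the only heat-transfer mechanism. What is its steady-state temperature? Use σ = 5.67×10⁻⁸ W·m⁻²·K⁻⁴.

T ≈ 441 K

At equilibrium, absorbed power = emitted power.
Absorbing cross-section = A = 227.0 m²; emitting surface = A = 227.0 m² (ratio 1).
S·A_cross = εσ·A_surf·T⁴  ⇒  T⁴ = S/(1σ).
T⁴ = 1.00·2150/(1·5.67×10⁻⁸) = 3.792×10¹⁰ K⁴.
T = (3.792×10¹⁰)^(1/4).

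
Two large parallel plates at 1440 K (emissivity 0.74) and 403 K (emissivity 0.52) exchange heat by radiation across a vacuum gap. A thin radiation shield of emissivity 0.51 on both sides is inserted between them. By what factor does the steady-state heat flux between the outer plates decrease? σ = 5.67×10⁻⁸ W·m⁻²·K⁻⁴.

factor ≈ 2.28

Without shield: q₀ = σΔ(T⁴)/(1/ε₁+1/ε₂−1) with denominator 2.274.
With shield the two gaps are in series; the resistances add: (1/ε₁+1/ε_s−1)+(1/ε_s+1/ε₂−1) = 2.312+2.884 = 5.196.
Heat-flux ratio q₀/q = 5.196/2.274.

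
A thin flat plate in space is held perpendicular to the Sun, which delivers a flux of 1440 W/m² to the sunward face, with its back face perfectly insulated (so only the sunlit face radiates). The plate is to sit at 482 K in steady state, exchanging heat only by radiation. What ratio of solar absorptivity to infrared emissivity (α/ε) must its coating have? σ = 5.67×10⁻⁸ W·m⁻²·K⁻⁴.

Balance: αS·A = εσ·1A·T⁴ ⇒ α/ε = σT⁴/S.
α/ε = 5.67×10⁻⁸·(482)⁴/1440 = 5.67×10⁻⁸·5.397×10¹⁰/1440.

α/ε ≈ 2.13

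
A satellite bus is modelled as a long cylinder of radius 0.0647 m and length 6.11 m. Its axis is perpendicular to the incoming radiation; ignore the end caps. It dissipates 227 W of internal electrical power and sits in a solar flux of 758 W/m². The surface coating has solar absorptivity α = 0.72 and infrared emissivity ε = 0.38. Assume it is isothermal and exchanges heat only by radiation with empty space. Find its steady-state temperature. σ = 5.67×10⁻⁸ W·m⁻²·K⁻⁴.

At steady state, absorbed solar power + internal power = radiated power.
Absorbed: α·S·A_cross = 0.72·758·0.7906 = 431.5 W (cross-section 2rL).
Total input = 431.5 + 227 = 658.5 W.
Radiated: εσ·A_surf·T⁴ with A_surf = 2πrL = 2.484 m².
T⁴ = 658.5/(0.38·5.67×10⁻⁸·2.484) = 1.230×10¹⁰ K⁴.

T ≈ 333 K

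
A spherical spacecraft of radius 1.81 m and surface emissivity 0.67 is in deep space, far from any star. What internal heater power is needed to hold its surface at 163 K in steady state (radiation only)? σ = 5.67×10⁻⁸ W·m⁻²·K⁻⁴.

P = εσ·4πr²·T⁴.
4πr² = 41.17 m²; T⁴ = 7.059×10⁸ K⁴.
P = 0.67·5.67×10⁻⁸·41.17·7.059×10⁸.

P ≈ 1100 W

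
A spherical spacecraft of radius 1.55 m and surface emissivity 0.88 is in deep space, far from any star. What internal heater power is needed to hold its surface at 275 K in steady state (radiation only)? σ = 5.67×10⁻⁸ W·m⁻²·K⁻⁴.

P ≈ 8620 W

P = εσ·4πr²·T⁴.
4πr² = 30.19 m²; T⁴ = 5.719×10⁹ K⁴.
P = 0.88·5.67×10⁻⁸·30.19·5.719×10⁹.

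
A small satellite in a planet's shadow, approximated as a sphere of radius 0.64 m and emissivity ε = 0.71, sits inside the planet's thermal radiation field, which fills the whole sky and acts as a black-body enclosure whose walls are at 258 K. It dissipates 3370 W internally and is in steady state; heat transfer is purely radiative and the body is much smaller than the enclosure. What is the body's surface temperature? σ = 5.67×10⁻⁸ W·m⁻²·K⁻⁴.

T ≈ 379 K

For a small grey body in a large enclosure, net radiated power = εσA(T⁴ − T_w⁴).
Steady state: P = εσA(T⁴ − T_w⁴) with A = 4πr² = 5.147 m².
T⁴ = P/(εσA) + T_w⁴ = 3370/(0.71·5.67×10⁻⁸·5.147) + (258)⁴
    = 1.626×10¹⁰ + 4.431×10⁹ = 2.069×10¹⁰ K⁴.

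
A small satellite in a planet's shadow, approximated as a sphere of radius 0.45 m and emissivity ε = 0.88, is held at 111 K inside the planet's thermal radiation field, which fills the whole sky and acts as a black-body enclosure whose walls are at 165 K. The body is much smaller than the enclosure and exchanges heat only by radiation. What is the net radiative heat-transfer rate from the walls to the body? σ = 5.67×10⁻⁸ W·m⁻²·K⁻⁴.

For a small grey body in a large enclosure: P_net = εσA(T_body⁴ − T_wall⁴).
A = 4πr² = 2.545 m²; T_body⁴ − T_wall⁴ = 1.518×10⁸ − 7.412×10⁸ = -5.894×10⁸ K⁴.
|P_net| = 0.88·5.67×10⁻⁸·2.545·5.894×10⁸.

P_net ≈ 74.8 W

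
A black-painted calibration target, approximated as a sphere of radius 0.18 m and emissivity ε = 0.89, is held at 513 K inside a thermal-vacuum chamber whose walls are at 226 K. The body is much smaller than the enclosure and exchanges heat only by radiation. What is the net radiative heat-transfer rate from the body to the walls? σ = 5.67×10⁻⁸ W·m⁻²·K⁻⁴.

P_net ≈ 1370 W

For a small grey body in a large enclosure: P_net = εσA(T_body⁴ − T_wall⁴).
A = 4πr² = 0.4072 m²; T_body⁴ − T_wall⁴ = 6.926×10¹⁰ − 2.609×10⁹ = 6.665×10¹⁰ K⁴.
|P_net| = 0.89·5.67×10⁻⁸·0.4072·6.665×10¹⁰.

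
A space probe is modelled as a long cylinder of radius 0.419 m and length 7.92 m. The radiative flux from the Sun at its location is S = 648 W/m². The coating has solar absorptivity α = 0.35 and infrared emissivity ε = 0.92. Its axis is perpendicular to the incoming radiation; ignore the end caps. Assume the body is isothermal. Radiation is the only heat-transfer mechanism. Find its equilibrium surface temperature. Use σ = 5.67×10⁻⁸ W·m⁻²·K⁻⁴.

T ≈ 193 K

At equilibrium, absorbed power = emitted power.
Absorbing cross-section = 2rL = 6.637 m²; emitting surface = 2πrL = 20.85 m² (ratio π).
αS·A_cross = εσ·A_surf·T⁴  ⇒  T⁴ = αS/(ε·πσ).
T⁴ = 0.350·648/(0.92·π·5.67×10⁻⁸) = 1.384×10⁹ K⁴.
T = (1.384×10⁹)^(1/4).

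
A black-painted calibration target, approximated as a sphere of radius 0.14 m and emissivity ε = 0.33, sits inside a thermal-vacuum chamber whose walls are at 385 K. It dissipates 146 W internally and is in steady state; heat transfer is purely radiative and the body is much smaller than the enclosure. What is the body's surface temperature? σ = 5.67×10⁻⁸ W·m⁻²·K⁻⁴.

For a small grey body in a large enclosure, net radiated power = εσA(T⁴ − T_w⁴).
Steady state: P = εσA(T⁴ − T_w⁴) with A = 4πr² = 0.2463 m².
T⁴ = P/(εσA) + T_w⁴ = 146/(0.33·5.67×10⁻⁸·0.2463) + (385)⁴
    = 3.168×10¹⁰ + 2.197×10¹⁰ = 5.365×10¹⁰ K⁴.

T ≈ 481 K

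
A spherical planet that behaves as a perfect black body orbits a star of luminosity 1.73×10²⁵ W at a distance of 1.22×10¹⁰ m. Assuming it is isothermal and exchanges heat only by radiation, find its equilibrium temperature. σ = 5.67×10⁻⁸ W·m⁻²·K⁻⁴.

First find the stellar flux at distance d: S = L/(4πd²) = 1.73×10²⁵/(4π·(1.22×10¹⁰)²) = 9249 W/m².
For an isothermal sphere, absorbed (1−a)S·πr² = emitted σ·4πr²·T⁴, so T⁴ = (1−a)S/(4σ).
T⁴ = 1.00·9249/(4·5.67×10⁻⁸) = 4.078×10¹⁰ K⁴.

T ≈ 449 K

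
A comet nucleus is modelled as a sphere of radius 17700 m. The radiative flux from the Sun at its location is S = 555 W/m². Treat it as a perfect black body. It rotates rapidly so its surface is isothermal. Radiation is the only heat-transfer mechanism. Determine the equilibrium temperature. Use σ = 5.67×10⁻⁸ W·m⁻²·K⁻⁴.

At equilibrium, absorbed power = emitted power.
Absorbing cross-section = πr² = 9.842×10⁸ m²; emitting surface = 4πr² = 3.937×10⁹ m² (ratio 4).
S·A_cross = εσ·A_surf·T⁴  ⇒  T⁴ = S/(4σ).
T⁴ = 1.00·555/(4·5.67×10⁻⁸) = 2.447×10⁹ K⁴.
T = (2.447×10⁹)^(1/4).

T ≈ 222 K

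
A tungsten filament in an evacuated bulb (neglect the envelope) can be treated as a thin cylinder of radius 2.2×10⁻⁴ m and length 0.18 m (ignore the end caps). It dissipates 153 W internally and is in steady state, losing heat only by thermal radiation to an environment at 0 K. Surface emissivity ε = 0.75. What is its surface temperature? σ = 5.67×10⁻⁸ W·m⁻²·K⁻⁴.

T ≈ 1950 K

Steady state: internal power = radiated power, P = εσA T⁴.
Radiating area A = 2πrL = 2.488×10⁻⁴ m².
T⁴ = P/(εσA) = 153/(0.75·5.67×10⁻⁸·2.488×10⁻⁴) = 1.446×10¹³ K⁴.
T = (1.446×10¹³)^(1/4).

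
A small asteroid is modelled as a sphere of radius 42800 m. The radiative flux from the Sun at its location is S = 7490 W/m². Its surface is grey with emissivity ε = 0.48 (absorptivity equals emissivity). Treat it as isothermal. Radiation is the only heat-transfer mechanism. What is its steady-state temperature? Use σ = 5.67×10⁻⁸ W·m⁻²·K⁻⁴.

T ≈ 426 K

At equilibrium, absorbed power = emitted power.
Absorbing cross-section = πr² = 5.755×10⁹ m²; emitting surface = 4πr² = 2.302×10¹⁰ m² (ratio 4).
εS·A_cross = εσ·A_surf·T⁴  ⇒  T⁴ = S/(4σ)   (ε cancels).
T⁴ = 7490/(4·5.67×10⁻⁸) = 3.302×10¹⁰ K⁴.
T = (3.302×10¹⁰)^(1/4).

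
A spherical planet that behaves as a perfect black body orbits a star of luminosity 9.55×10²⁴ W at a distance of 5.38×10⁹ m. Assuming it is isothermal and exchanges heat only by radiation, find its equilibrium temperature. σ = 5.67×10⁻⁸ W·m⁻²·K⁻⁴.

T ≈ 583 K

First find the stellar flux at distance d: S = L/(4πd²) = 9.55×10²⁴/(4π·(5.38×10⁹)²) = 26260 W/m².
For an isothermal sphere, absorbed (1−a)S·πr² = emitted σ·4πr²·T⁴, so T⁴ = (1−a)S/(4σ).
T⁴ = 1.00·26260/(4·5.67×10⁻⁸) = 1.158×10¹¹ K⁴.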